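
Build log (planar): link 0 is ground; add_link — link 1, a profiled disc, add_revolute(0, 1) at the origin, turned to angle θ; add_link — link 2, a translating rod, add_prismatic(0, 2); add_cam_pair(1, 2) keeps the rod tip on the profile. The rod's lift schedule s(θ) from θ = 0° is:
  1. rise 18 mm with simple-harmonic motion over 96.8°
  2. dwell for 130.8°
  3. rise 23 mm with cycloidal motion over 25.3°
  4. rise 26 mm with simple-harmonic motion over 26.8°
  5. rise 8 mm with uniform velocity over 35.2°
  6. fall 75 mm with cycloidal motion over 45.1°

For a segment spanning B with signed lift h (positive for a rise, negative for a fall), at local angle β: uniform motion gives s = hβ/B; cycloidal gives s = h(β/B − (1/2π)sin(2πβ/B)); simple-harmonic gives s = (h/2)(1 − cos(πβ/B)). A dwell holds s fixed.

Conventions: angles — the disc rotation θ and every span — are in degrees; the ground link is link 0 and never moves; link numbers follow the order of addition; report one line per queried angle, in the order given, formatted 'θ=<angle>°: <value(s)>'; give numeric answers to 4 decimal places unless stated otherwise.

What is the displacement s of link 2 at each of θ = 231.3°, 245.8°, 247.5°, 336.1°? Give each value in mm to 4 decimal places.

seg 1 [0°–96.8°] simple-harmonic, h=18: full span → s += 18 → s = 18.0000
seg 2 [96.8°–227.6°] dwell: s stays 18.0000
seg 3 [227.6°–252.9°] cycloidal, h=23: θ=231.3° here. β=3.7, B=25.3. 23·(0.1462 − sin(2π·0.1462)/(2π)) = 0.4538 → s = 18.4538
seg 3 [227.6°–252.9°] cycloidal, h=23: θ=245.8° here. β=18.2, B=25.3. 23·(0.7194 − sin(2π·0.7194)/(2π)) = 20.1384 → s = 38.1384
seg 3 [227.6°–252.9°] cycloidal, h=23: θ=247.5° here. β=19.9, B=25.3. 23·(0.7866 − sin(2π·0.7866)/(2π)) = 21.6553 → s = 39.6553
seg 3 [227.6°–252.9°] cycloidal, h=23: full span → s += 23 → s = 41.0000
seg 4 [252.9°–279.7°] simple-harmonic, h=26: full span → s += 26 → s = 67.0000
seg 5 [279.7°–314.9°] uniform, h=8: full span → s += 8 → s = 75.0000
seg 6 [314.9°–360°] cycloidal, h=-75: θ=336.1° here. β=21.2, B=45.1. -75·(0.4701 − sin(2π·0.4701)/(2π)) = -33.0232 → s = 41.9768

θ=231.3°: 18.4538
θ=245.8°: 38.1384
θ=247.5°: 39.6553
θ=336.1°: 41.9768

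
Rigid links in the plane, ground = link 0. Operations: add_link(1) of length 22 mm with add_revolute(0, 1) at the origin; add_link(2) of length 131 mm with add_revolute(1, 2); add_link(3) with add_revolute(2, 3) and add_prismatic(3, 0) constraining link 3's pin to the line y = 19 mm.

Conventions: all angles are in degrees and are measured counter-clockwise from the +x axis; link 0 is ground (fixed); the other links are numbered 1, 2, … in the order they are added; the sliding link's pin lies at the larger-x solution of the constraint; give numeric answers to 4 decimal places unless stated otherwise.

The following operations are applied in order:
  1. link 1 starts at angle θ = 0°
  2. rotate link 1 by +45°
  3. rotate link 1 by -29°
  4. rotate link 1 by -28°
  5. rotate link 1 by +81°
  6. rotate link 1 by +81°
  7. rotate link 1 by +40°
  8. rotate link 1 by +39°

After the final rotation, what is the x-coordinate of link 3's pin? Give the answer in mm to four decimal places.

geometry: r = 22 mm, L = 131 mm, e = 19 mm; θ starts at 0°
rotate link 1 by +45°: θ ← 0° +45° = 45°
rotate link 1 by -29°: θ ← 45° -29° = 16°
rotate link 1 by -28°: θ ← 16° -28° = -12°
rotate link 1 by +81°: θ ← -12° +81° = 69°
rotate link 1 by +81°: θ ← 69° +81° = 150°
rotate link 1 by +40°: θ ← 150° +40° = 190°
rotate link 1 by +39°: θ ← 190° +39° = 229°
crank pin P = (r cos θ, r sin θ) = (-14.433299, -16.603611)
h = r sin θ − e = -16.603611 − 19 = -35.603611
x = r cos θ + √(L² − h²) = -14.433299 + 126.068961 = 111.635662

111.6357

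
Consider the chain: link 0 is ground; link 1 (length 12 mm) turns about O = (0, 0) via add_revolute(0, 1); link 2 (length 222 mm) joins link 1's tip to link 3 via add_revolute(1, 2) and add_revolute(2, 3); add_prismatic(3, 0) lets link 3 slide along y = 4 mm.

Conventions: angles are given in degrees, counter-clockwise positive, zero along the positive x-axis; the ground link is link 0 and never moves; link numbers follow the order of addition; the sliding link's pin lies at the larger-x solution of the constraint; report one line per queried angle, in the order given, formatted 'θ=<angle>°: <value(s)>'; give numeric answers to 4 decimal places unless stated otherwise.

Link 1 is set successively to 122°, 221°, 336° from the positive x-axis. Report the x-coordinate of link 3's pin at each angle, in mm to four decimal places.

geometry: r = 12 mm, L = 222 mm, e = 4 mm
θ=122°: crank pin P = (r cos θ, r sin θ) = (-6.359031, 10.176577)
θ=122°: h = r sin θ − e = 10.176577 − 4 = 6.176577
θ=122°: x = r cos θ + √(L² − h²) = -6.359031 + 221.914060 = 215.555029
θ=221°: crank pin P = (r cos θ, r sin θ) = (-9.056515, -7.872708)
θ=221°: h = r sin θ − e = -7.872708 − 4 = -11.872708
θ=221°: x = r cos θ + √(L² − h²) = -9.056515 + 221.682292 = 212.625778
θ=336°: crank pin P = (r cos θ, r sin θ) = (10.962545, -4.880840)
θ=336°: h = r sin θ − e = -4.880840 − 4 = -8.880840
θ=336°: x = r cos θ + √(L² − h²) = 10.962545 + 221.822295 = 232.784841

θ=122°: 215.5550
θ=221°: 212.6258
θ=336°: 232.7848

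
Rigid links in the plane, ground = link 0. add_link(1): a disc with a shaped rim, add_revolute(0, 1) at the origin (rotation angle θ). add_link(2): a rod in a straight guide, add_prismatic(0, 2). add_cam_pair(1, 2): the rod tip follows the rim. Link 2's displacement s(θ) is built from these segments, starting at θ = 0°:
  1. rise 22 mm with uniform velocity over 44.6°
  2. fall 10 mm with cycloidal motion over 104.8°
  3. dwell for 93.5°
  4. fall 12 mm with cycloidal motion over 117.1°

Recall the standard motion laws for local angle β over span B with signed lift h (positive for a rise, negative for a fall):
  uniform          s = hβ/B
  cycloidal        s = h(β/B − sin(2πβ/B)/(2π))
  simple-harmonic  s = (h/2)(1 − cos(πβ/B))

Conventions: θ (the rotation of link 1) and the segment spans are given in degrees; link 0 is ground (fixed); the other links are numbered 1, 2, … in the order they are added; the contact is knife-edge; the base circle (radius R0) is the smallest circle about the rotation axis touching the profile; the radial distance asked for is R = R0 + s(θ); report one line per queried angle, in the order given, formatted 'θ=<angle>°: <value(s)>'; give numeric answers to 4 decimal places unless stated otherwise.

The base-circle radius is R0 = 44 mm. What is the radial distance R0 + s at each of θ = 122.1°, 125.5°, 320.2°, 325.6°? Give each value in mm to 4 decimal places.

segment 1 (0° to 44.6°, uniform, h = 22) is passed completely: s = 0.0000 + (22) = 22.0000
θ = 122.1° falls in segment 2 (44.6° to 149.4°, cycloidal, h = -10): β = 122.1 − 44.6 = 77.5°, B = 104.8°; Δs = -10·(0.7395 − sin(2π·0.7395)/(2π)) = -8.9831; s = 22.0000 − 8.9831 = 13.0169
θ = 125.5° falls in segment 2 (44.6° to 149.4°, cycloidal, h = -10): β = 125.5 − 44.6 = 80.9°, B = 104.8°; Δs = -10·(0.7719 − sin(2π·0.7719)/(2π)) = -9.2959; s = 22.0000 − 9.2959 = 12.7041
segment 2 (44.6° to 149.4°, cycloidal, h = -10) is passed completely: s = 22.0000 + (-10) = 12.0000
segment 3 (149.4° to 242.9°, dwell): s unchanged at 12.0000
θ = 320.2° falls in segment 4 (242.9° to 360°, cycloidal, h = -12): β = 320.2 − 242.9 = 77.3°, B = 117.1°; Δs = -12·(0.6601 − sin(2π·0.6601)/(2π)) = -9.5348; s = 12.0000 − 9.5348 = 2.4652
θ = 325.6° falls in segment 4 (242.9° to 360°, cycloidal, h = -12): β = 325.6 − 242.9 = 82.7°, B = 117.1°; Δs = -12·(0.7062 − sin(2π·0.7062)/(2π)) = -10.3129; s = 12.0000 − 10.3129 = 1.6871
θ=122.1°: R = R0 + s = 44 + 13.0169 = 57.0169
θ=125.5°: R = R0 + s = 44 + 12.7041 = 56.7041
θ=320.2°: R = R0 + s = 44 + 2.4652 = 46.4652
θ=325.6°: R = R0 + s = 44 + 1.6871 = 45.6871

θ=122.1°: 57.0169
θ=125.5°: 56.7041
θ=320.2°: 46.4652
θ=325.6°: 45.6871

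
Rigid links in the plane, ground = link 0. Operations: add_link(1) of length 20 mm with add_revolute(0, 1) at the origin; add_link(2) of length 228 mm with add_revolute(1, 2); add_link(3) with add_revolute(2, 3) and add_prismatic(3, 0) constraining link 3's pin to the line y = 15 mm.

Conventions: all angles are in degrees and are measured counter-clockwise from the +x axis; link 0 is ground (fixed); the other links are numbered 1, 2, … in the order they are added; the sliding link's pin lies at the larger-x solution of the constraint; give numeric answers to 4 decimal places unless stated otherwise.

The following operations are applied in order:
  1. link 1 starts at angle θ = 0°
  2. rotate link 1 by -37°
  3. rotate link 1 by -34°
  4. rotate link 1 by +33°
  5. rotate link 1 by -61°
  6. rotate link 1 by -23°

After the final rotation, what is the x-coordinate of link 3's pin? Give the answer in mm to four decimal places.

geometry: r = 20 mm, L = 228 mm, e = 15 mm; θ starts at 0°
rotate link 1 by -37°: θ ← 0° -37° = -37°
rotate link 1 by -34°: θ ← -37° -34° = -71°
rotate link 1 by +33°: θ ← -71° +33° = -38°
rotate link 1 by -61°: θ ← -38° -61° = -99°
rotate link 1 by -23°: θ ← -99° -23° = -122°
crank pin P = (r cos θ, r sin θ) = (-10.598385, -16.960962)
h = r sin θ − e = -16.960962 − 15 = -31.960962
x = r cos θ + √(L² − h²) = -10.598385 + 225.748747 = 215.150362

215.1504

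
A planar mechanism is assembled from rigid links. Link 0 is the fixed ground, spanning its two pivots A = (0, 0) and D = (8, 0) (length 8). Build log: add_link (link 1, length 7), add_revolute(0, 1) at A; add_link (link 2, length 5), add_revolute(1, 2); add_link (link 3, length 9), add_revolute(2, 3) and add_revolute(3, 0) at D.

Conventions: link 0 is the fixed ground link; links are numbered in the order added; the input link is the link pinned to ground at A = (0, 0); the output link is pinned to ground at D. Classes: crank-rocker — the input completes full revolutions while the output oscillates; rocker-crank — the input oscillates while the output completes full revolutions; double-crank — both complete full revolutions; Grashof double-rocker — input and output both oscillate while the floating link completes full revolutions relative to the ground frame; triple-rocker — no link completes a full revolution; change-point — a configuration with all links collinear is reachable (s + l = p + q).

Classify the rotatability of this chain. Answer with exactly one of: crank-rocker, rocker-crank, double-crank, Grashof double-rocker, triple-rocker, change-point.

lengths: ground=8, input=7, coupler=5, output=9
sorted: s=5 (shortest), l=9 (longest), p+q=15
s + l = 14 vs p + q = 15
s + l < p + q (Grashof) with shortest = coupler link → Grashof double-rocker

Grashof double-rocker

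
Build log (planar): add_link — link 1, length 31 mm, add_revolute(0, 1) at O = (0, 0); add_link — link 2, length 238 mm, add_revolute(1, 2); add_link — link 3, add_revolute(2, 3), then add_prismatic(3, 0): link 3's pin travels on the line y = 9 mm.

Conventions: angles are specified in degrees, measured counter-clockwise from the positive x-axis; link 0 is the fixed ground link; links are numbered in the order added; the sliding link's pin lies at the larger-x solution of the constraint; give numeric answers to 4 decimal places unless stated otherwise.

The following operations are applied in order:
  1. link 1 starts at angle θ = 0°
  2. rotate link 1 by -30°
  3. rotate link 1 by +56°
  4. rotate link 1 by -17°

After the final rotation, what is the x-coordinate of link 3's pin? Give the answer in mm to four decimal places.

geometry: r = 31 mm, L = 238 mm, e = 9 mm; θ starts at 0°
rotate link 1 by -30°: θ ← 0° -30° = -30°
rotate link 1 by +56°: θ ← -30° +56° = 26°
rotate link 1 by -17°: θ ← 26° -17° = 9°
crank pin P = (r cos θ, r sin θ) = (30.618339, 4.849468)
h = r sin θ − e = 4.849468 − 9 = -4.150532
x = r cos θ + √(L² − h²) = 30.618339 + 237.963806 = 268.582145

268.5821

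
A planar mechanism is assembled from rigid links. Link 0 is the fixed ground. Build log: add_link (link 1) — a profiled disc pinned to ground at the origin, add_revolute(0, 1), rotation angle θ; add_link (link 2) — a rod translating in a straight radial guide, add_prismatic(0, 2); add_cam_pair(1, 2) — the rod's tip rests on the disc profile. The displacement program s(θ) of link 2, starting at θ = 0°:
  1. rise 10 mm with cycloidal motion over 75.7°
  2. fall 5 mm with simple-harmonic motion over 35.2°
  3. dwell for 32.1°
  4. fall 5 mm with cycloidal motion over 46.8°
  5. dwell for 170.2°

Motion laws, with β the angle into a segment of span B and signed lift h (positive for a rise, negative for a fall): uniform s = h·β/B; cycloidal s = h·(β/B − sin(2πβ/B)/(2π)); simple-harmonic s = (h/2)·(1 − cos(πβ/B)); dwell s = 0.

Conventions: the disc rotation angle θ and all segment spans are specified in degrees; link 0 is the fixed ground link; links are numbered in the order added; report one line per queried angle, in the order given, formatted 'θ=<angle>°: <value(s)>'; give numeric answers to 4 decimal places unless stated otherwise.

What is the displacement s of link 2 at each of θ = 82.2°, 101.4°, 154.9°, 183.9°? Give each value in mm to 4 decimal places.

seg 1 [0°–75.7°] cycloidal, h=10: full span → s += 10 → s = 10.0000
seg 2 [75.7°–110.9°] simple-harmonic, h=-5: θ=82.2° here. β=6.5, B=35.2. -5/2·(1 − cos(π·0.1847)) = -0.4090 → s = 9.5910
seg 2 [75.7°–110.9°] simple-harmonic, h=-5: θ=101.4° here. β=25.7, B=35.2. -5/2·(1 − cos(π·0.7301)) = -4.1539 → s = 5.8461
seg 2 [75.7°–110.9°] simple-harmonic, h=-5: full span → s += -5 → s = 5.0000
seg 3 [110.9°–143°] dwell: s stays 5.0000
seg 4 [143°–189.8°] cycloidal, h=-5: θ=154.9° here. β=11.9, B=46.8. -5·(0.2543 − sin(2π·0.2543)/(2π)) = -0.4759 → s = 4.5241
seg 4 [143°–189.8°] cycloidal, h=-5: θ=183.9° here. β=40.9, B=46.8. -5·(0.8739 − sin(2π·0.8739)/(2π)) = -4.9361 → s = 0.0639

θ=82.2°: 9.5910
θ=101.4°: 5.8461
θ=154.9°: 4.5241
θ=183.9°: 0.0639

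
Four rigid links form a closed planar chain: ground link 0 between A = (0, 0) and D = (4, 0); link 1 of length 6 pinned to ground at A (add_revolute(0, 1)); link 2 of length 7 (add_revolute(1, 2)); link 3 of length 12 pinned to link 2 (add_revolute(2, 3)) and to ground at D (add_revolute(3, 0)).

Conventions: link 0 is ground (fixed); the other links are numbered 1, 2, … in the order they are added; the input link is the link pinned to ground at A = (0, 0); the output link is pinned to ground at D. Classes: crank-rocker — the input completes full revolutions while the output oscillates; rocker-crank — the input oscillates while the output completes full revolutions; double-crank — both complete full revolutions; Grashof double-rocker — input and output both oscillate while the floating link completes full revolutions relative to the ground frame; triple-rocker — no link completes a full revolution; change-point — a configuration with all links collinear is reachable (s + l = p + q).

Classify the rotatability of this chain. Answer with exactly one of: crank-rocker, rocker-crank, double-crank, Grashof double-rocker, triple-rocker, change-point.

lengths: ground=4, input=6, coupler=7, output=12
sorted: s=4 (shortest), l=12 (longest), p+q=13
s + l = 16 vs p + q = 13
s + l > p + q → non-Grashof → no link fully rotates → triple-rocker

triple-rocker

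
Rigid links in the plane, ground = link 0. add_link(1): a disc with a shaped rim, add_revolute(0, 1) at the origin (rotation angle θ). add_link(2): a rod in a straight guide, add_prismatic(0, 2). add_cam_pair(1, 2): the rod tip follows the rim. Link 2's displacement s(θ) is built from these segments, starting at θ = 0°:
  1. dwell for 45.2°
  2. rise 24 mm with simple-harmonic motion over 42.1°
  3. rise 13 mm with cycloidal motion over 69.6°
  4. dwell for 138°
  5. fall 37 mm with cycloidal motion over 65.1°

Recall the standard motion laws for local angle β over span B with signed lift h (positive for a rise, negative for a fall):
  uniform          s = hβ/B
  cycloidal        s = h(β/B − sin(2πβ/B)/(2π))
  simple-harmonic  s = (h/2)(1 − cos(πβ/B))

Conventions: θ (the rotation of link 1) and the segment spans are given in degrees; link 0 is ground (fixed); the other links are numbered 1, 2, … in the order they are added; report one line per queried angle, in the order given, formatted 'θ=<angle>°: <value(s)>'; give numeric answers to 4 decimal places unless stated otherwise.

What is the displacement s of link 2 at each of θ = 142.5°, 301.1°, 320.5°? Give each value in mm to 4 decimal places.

segment 1 (0° to 45.2°, dwell): s unchanged at 0.0000
segment 2 (45.2° to 87.3°, simple-harmonic, h = 24) is passed completely: s = 0.0000 + (24) = 24.0000
θ = 142.5° falls in segment 3 (87.3° to 156.9°, cycloidal, h = 13): β = 142.5 − 87.3 = 55.2°, B = 69.6°; Δs = 13·(0.7931 − sin(2π·0.7931)/(2π)) = 12.3039; s = 24.0000 + 12.3039 = 36.3039
segment 3 (87.3° to 156.9°, cycloidal, h = 13) is passed completely: s = 24.0000 + (13) = 37.0000
segment 4 (156.9° to 294.9°, dwell): s unchanged at 37.0000
θ = 301.1° falls in segment 5 (294.9° to 360°, cycloidal, h = -37): β = 301.1 − 294.9 = 6.2°, B = 65.1°; Δs = -37·(0.0952 − sin(2π·0.0952)/(2π)) = -0.2066; s = 37.0000 − 0.2066 = 36.7934
θ = 320.5° falls in segment 5 (294.9° to 360°, cycloidal, h = -37): β = 320.5 − 294.9 = 25.6°, B = 65.1°; Δs = -37·(0.3932 − sin(2π·0.3932)/(2π)) = -10.8895; s = 37.0000 − 10.8895 = 26.1105

θ=142.5°: 36.3039
θ=301.1°: 36.7934
θ=320.5°: 26.1105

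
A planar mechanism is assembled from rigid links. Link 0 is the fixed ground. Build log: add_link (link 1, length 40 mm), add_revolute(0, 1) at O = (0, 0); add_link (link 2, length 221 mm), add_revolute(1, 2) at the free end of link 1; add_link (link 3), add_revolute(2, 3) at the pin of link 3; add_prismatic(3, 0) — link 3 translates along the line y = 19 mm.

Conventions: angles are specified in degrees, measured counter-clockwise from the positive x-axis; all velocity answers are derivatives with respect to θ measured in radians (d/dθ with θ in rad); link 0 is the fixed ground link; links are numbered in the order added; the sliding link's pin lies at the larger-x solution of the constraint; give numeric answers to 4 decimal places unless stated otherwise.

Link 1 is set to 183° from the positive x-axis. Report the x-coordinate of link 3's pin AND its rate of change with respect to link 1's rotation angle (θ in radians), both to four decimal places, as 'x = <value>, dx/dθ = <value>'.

geometry: r = 40 mm, L = 221 mm, e = 19 mm
crank pin P = (r cos θ, r sin θ) = (-39.945181, -2.093438)
h = r sin θ − e = -2.093438 − 19 = -21.093438
x = r cos θ + √(L² − h²) = -39.945181 + 219.991061 = 180.045879
dx/dθ = −r sin θ − h·r cos θ/√(L² − h²) (θ in radians; h = -21.093438) = -1.736632

x = 180.0459, dx/dθ = -1.7366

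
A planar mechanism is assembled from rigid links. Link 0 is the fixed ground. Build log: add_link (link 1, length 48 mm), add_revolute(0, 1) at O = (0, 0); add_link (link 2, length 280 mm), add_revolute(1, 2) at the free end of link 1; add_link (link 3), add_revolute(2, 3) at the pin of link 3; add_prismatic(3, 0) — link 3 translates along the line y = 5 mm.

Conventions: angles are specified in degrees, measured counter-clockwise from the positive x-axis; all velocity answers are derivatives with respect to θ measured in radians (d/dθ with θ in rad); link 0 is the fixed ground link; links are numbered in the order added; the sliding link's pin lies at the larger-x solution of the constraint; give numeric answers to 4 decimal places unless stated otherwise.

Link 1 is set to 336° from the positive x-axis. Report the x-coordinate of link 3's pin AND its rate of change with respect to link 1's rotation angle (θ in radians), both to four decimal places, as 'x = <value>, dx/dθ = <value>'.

geometry: r = 48 mm, L = 280 mm, e = 5 mm
crank pin P = (r cos θ, r sin θ) = (43.850182, -19.523359)
h = r sin θ − e = -19.523359 − 5 = -24.523359
x = r cos θ + √(L² − h²) = 43.850182 + 278.924013 = 322.774195
dx/dθ = −r sin θ − h·r cos θ/√(L² − h²) (θ in radians; h = -24.523359) = 23.378723

x = 322.7742, dx/dθ = 23.3787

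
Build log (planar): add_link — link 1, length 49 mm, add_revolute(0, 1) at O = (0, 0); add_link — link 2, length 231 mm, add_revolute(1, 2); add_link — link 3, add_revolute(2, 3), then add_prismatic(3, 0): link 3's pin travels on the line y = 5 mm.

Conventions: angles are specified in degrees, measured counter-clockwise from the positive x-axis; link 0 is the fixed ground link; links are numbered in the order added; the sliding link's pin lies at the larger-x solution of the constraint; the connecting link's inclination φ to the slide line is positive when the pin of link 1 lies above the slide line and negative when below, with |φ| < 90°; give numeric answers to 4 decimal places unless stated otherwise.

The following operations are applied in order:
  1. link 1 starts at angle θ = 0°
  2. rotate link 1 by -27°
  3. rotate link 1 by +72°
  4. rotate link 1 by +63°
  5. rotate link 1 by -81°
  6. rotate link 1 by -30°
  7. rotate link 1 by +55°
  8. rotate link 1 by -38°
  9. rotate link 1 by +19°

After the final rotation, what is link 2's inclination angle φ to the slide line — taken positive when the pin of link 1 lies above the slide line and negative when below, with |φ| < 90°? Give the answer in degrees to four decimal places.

geometry: r = 49 mm, L = 231 mm, e = 5 mm; θ starts at 0°
rotate link 1 by -27°: θ ← 0° -27° = -27°
rotate link 1 by +72°: θ ← -27° +72° = 45°
rotate link 1 by +63°: θ ← 45° +63° = 108°
rotate link 1 by -81°: θ ← 108° -81° = 27°
rotate link 1 by -30°: θ ← 27° -30° = -3°
rotate link 1 by +55°: θ ← -3° +55° = 52°
rotate link 1 by -38°: θ ← 52° -38° = 14°
rotate link 1 by +19°: θ ← 14° +19° = 33°
h = r sin θ − e = 26.687313 − 5 = 21.687313
sin φ = h / L = 21.687313 / 231 = 0.09388447
φ = arcsin(0.09388447) = 5.387118°

5.3871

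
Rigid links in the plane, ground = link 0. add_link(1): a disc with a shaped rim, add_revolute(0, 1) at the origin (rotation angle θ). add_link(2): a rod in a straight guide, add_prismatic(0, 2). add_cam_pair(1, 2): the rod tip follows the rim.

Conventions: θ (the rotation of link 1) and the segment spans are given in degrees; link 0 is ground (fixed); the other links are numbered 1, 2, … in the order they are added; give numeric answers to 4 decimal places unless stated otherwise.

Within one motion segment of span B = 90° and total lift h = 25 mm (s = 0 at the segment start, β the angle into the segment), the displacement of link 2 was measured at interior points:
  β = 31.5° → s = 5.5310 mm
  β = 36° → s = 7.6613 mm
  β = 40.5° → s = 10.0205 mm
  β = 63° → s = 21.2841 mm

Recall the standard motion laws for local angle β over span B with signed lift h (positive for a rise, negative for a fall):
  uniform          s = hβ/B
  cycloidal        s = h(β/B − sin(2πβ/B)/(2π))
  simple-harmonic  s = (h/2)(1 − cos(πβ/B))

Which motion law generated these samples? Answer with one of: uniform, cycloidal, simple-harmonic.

candidates at β/B = r: uniform s = h·r (linear in β); cycloidal s = h·(r − sin(2πr)/(2π)); simple-harmonic s = (h/2)(1 − cos(πr))
β=31.5°: printed 5.5310 | uniform 8.7500, cycloidal 5.5310, simple-harmonic 6.8251
β=36°: printed 7.6613 | uniform 10.0000, cycloidal 7.6613, simple-harmonic 8.6373
β=40.5°: printed 10.0205 | uniform 11.2500, cycloidal 10.0205, simple-harmonic 10.5446
β=63°: printed 21.2841 | uniform 17.5000, cycloidal 21.2841, simple-harmonic 19.8473
only one law matches every sample → cycloidal

cycloidal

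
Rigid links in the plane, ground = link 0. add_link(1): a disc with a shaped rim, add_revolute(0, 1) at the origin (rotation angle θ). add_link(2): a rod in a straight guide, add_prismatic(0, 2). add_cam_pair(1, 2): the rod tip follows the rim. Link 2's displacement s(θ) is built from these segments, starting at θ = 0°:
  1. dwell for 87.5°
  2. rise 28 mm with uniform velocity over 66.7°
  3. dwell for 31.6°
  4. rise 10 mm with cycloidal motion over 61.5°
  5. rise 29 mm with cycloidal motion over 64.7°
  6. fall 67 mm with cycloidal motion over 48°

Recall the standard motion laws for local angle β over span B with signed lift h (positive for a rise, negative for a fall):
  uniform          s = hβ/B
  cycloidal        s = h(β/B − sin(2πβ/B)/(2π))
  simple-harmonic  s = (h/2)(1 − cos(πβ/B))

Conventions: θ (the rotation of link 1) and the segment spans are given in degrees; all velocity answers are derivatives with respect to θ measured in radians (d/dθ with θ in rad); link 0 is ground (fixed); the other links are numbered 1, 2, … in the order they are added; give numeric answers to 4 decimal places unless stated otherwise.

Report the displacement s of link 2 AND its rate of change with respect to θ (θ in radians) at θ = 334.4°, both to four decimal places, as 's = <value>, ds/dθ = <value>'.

segment 1 (0° to 87.5°, dwell): s unchanged at 0.0000
segment 2 (87.5° to 154.2°, uniform, h = 28) is passed completely: s = 0.0000 + (28) = 28.0000
segment 3 (154.2° to 185.8°, dwell): s unchanged at 28.0000
segment 4 (185.8° to 247.3°, cycloidal, h = 10) is passed completely: s = 28.0000 + (10) = 38.0000
segment 5 (247.3° to 312°, cycloidal, h = 29) is passed completely: s = 38.0000 + (29) = 67.0000
θ = 334.4° falls in segment 6 (312° to 360°, cycloidal, h = -67): β = 334.4 − 312 = 22.4°, B = 48°; Δs = -67·(0.4667 − sin(2π·0.4667)/(2π)) = -29.0496; s = 67.0000 − 29.0496 = 37.9504
velocity in seg [312°–360°] (cycloidal), θ in radians: β = 22.4° = 0.3910 rad, B = 48° = 0.8378 rad; ds/dθ = (h/B)(1 − cos(2πβ/B)) = ((-67)/0.8378)(1 − cos(2π·0.4667)) = -158.203064 mm/rad

s = 37.9504, ds/dθ = -158.2031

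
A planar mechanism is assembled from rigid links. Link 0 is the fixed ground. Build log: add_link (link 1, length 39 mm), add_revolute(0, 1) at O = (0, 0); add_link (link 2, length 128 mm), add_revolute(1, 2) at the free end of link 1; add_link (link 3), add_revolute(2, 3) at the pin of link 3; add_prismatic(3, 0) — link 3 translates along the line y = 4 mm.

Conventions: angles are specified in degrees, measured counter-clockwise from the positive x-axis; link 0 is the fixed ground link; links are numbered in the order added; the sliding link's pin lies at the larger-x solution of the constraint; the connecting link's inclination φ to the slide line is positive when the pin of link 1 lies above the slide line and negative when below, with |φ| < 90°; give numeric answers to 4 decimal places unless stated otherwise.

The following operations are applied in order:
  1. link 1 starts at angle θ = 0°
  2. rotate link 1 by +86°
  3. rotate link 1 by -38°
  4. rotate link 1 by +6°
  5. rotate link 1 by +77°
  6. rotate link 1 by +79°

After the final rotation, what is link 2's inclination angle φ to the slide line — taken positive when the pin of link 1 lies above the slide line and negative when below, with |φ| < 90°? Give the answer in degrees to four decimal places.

geometry: r = 39 mm, L = 128 mm, e = 4 mm; θ starts at 0°
rotate link 1 by +86°: θ ← 0° +86° = 86°
rotate link 1 by -38°: θ ← 86° -38° = 48°
rotate link 1 by +6°: θ ← 48° +6° = 54°
rotate link 1 by +77°: θ ← 54° +77° = 131°
rotate link 1 by +79°: θ ← 131° +79° = 210°
h = r sin θ − e = -19.500000 − 4 = -23.500000
sin φ = h / L = -23.500000 / 128 = -0.18359375
φ = arcsin(-0.18359375) = -10.579156°

-10.5792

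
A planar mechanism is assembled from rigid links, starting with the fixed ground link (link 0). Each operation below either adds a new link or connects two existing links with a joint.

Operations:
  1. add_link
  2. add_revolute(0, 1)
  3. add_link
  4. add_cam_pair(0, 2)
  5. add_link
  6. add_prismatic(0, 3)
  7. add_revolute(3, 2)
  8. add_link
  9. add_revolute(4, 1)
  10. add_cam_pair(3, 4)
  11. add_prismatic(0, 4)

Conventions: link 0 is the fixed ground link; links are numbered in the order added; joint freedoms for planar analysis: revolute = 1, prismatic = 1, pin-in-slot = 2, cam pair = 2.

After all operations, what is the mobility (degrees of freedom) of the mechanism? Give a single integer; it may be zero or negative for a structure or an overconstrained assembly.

(L,J1,J2)=(1,0,0); link0 fixed
link1: (2,0,0)
R 0-1 [J1]: (2,1,0)
link2: (3,1,0)
C 0-2 [J2]: (3,1,1)
link3: (4,1,1)
P 0-3 [J1]: (4,2,1)
R 3-2 [J1]: (4,3,1)
link4: (5,3,1)
R 4-1 [J1]: (5,4,1)
C 3-4 [J2]: (5,4,2)
P 0-4 [J1]: (5,5,2)
Grübler: 3·4 − 2·5 − 2 = 0

M = 0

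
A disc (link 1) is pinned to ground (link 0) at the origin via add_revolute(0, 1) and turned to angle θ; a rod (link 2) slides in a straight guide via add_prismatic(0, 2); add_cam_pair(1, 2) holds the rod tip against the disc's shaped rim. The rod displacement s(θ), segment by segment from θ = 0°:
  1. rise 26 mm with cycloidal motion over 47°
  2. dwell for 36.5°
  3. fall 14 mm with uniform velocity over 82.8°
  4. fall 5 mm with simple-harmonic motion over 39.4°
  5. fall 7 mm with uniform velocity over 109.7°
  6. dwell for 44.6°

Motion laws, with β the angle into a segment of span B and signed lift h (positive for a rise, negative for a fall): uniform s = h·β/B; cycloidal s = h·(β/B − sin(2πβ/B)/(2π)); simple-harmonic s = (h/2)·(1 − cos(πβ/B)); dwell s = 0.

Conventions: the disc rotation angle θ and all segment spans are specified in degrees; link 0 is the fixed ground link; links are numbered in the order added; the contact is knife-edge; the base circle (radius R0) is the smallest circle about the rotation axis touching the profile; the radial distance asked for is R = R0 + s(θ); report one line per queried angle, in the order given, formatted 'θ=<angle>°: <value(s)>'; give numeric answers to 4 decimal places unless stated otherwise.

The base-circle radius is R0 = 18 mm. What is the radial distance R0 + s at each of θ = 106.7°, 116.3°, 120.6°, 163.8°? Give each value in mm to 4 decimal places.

segment 1 (0° to 47°, cycloidal, h = 26) is passed completely: s = 0.0000 + (26) = 26.0000
segment 2 (47° to 83.5°, dwell): s unchanged at 26.0000
θ = 106.7° falls in segment 3 (83.5° to 166.3°, uniform, h = -14): β = 106.7 − 83.5 = 23.2°, B = 82.8°; Δs = -14·23.2/82.8 = -3.9227; s = 26.0000 − 3.9227 = 22.0773
θ = 116.3° falls in segment 3 (83.5° to 166.3°, uniform, h = -14): β = 116.3 − 83.5 = 32.8°, B = 82.8°; Δs = -14·32.8/82.8 = -5.5459; s = 26.0000 − 5.5459 = 20.4541
θ = 120.6° falls in segment 3 (83.5° to 166.3°, uniform, h = -14): β = 120.6 − 83.5 = 37.1°, B = 82.8°; Δs = -14·37.1/82.8 = -6.2729; s = 26.0000 − 6.2729 = 19.7271
θ = 163.8° falls in segment 3 (83.5° to 166.3°, uniform, h = -14): β = 163.8 − 83.5 = 80.3°, B = 82.8°; Δs = -14·80.3/82.8 = -13.5773; s = 26.0000 − 13.5773 = 12.4227
θ=106.7°: R = R0 + s = 18 + 22.0773 = 40.0773
θ=116.3°: R = R0 + s = 18 + 20.4541 = 38.4541
θ=120.6°: R = R0 + s = 18 + 19.7271 = 37.7271
θ=163.8°: R = R0 + s = 18 + 12.4227 = 30.4227

θ=106.7°: 40.0773
θ=116.3°: 38.4541
θ=120.6°: 37.7271
θ=163.8°: 30.4227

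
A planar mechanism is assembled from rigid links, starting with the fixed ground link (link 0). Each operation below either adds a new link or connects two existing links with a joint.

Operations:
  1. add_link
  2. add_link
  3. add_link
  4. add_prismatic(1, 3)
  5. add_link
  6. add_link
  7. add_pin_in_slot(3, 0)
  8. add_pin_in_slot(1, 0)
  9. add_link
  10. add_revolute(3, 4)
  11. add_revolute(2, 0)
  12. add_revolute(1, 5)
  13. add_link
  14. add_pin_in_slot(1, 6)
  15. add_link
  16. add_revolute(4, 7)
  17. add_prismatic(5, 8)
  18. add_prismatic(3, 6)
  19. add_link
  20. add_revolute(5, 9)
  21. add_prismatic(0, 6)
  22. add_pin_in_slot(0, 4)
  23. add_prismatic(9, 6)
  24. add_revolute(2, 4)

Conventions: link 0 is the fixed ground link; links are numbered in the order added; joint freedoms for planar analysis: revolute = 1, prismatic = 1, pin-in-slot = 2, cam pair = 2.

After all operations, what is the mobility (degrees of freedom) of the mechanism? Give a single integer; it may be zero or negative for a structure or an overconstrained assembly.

link 0 = ground. State L|J1|J2 = 1|0|0
+link1  2|0|0
+link2  3|0|0
+link3  4|0|0
P(1,3) f=1→J1  4|1|0
+link4  5|1|0
+link5  6|1|0
PS(3,0) f=2→J2  6|1|1
PS(1,0) f=2→J2  6|1|2
+link6  7|1|2
R(3,4) f=1→J1  7|2|2
R(2,0) f=1→J1  7|3|2
R(1,5) f=1→J1  7|4|2
+link7  8|4|2
PS(1,6) f=2→J2  8|4|3
+link8  9|4|3
R(4,7) f=1→J1  9|5|3
P(5,8) f=1→J1  9|6|3
P(3,6) f=1→J1  9|7|3
+link9  10|7|3
R(5,9) f=1→J1  10|8|3
P(0,6) f=1→J1  10|9|3
PS(0,4) f=2→J2  10|9|4
P(9,6) f=1→J1  10|10|4
R(2,4) f=1→J1  10|11|4
M = 3(10−1)−2·11−4 = 27−22−4 = 1

M = 1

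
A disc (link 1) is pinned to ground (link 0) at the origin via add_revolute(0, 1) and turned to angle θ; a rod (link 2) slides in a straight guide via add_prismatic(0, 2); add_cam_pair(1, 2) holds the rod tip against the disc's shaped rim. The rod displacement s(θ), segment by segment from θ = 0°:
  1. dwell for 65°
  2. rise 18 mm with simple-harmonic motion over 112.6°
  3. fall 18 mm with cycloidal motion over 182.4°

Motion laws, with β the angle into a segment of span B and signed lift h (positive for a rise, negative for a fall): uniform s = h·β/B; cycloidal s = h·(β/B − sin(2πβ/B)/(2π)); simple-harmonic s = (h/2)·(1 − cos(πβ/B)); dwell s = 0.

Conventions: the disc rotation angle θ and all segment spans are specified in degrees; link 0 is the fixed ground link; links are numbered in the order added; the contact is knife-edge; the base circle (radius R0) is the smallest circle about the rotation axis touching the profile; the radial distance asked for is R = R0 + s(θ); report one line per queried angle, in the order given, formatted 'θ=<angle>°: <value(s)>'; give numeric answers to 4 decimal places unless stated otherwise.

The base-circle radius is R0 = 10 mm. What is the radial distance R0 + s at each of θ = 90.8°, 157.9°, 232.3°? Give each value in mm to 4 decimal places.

segment 1 (0° to 65°, dwell): s unchanged at 0.0000
θ = 90.8° falls in segment 2 (65° to 177.6°, simple-harmonic, h = 18): β = 90.8 − 65 = 25.8°, B = 112.6°; Δs = 18/2·(1 − cos(π·0.2291)) = 2.2328; s = 0.0000 + 2.2328 = 2.2328
θ = 157.9° falls in segment 2 (65° to 177.6°, simple-harmonic, h = 18): β = 157.9 − 65 = 92.9°, B = 112.6°; Δs = 18/2·(1 − cos(π·0.8250)) = 16.6744; s = 0.0000 + 16.6744 = 16.6744
segment 2 (65° to 177.6°, simple-harmonic, h = 18) is passed completely: s = 0.0000 + (18) = 18.0000
θ = 232.3° falls in segment 3 (177.6° to 360°, cycloidal, h = -18): β = 232.3 − 177.6 = 54.7°, B = 182.4°; Δs = -18·(0.2999 − sin(2π·0.2999)/(2π)) = -2.6728; s = 18.0000 − 2.6728 = 15.3272
θ=90.8°: R = R0 + s = 10 + 2.2328 = 12.2328
θ=157.9°: R = R0 + s = 10 + 16.6744 = 26.6744
θ=232.3°: R = R0 + s = 10 + 15.3272 = 25.3272

θ=90.8°: 12.2328
θ=157.9°: 26.6744
θ=232.3°: 25.3272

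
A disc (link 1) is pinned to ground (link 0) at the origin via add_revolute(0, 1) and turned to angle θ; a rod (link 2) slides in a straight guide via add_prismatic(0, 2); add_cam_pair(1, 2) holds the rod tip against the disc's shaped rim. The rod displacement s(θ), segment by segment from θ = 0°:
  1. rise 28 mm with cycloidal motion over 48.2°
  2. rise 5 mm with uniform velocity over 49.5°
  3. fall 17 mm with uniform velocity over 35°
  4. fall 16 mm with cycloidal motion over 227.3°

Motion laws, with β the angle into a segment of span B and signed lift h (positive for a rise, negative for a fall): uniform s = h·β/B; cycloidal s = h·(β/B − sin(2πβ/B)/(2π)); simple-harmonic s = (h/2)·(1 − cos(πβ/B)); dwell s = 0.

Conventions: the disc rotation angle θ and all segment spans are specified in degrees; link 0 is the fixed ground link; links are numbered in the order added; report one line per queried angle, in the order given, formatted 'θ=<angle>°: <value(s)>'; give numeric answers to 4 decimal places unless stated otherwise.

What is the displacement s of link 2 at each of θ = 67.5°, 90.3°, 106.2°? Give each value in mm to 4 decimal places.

segment 1 (0° to 48.2°, cycloidal, h = 28) is passed completely: s = 0.0000 + (28) = 28.0000
θ = 67.5° falls in segment 2 (48.2° to 97.7°, uniform, h = 5): β = 67.5 − 48.2 = 19.3°, B = 49.5°; Δs = 5·19.3/49.5 = 1.9495; s = 28.0000 + 1.9495 = 29.9495
θ = 90.3° falls in segment 2 (48.2° to 97.7°, uniform, h = 5): β = 90.3 − 48.2 = 42.1°, B = 49.5°; Δs = 5·42.1/49.5 = 4.2525; s = 28.0000 + 4.2525 = 32.2525
segment 2 (48.2° to 97.7°, uniform, h = 5) is passed completely: s = 28.0000 + (5) = 33.0000
θ = 106.2° falls in segment 3 (97.7° to 132.7°, uniform, h = -17): β = 106.2 − 97.7 = 8.5°, B = 35°; Δs = -17·8.5/35 = -4.1286; s = 33.0000 − 4.1286 = 28.8714

θ=67.5°: 29.9495
θ=90.3°: 32.2525
θ=106.2°: 28.8714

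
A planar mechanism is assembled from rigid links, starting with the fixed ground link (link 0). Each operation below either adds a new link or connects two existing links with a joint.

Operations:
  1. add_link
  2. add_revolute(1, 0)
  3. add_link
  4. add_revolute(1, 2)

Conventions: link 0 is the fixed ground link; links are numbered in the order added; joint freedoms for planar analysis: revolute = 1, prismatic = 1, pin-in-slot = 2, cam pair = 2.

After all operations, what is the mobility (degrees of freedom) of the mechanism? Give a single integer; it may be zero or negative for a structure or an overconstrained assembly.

L=1 J1=0 J2=0
add link → L=2 J1=0 J2=0
R@1,0 dof=1 J1 → L=2 J1=1 J2=0
add link → L=3 J1=1 J2=0
R@1,2 dof=1 J1 → L=3 J1=2 J2=0
M=3(L−1)−2J1−J2=3·2−2·2−0=2

M = 2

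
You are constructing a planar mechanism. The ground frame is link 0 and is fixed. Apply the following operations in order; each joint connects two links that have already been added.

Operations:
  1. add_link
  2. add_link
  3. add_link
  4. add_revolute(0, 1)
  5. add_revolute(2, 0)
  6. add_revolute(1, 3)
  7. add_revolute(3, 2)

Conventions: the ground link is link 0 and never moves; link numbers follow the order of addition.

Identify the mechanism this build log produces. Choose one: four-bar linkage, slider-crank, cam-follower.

links: 4 (incl. ground); joints: 4 revolute, 0 prismatic, 0 higher (cam) pair, forming one closed loop
4 links in a single 4R loop → four-bar linkage

four-bar linkage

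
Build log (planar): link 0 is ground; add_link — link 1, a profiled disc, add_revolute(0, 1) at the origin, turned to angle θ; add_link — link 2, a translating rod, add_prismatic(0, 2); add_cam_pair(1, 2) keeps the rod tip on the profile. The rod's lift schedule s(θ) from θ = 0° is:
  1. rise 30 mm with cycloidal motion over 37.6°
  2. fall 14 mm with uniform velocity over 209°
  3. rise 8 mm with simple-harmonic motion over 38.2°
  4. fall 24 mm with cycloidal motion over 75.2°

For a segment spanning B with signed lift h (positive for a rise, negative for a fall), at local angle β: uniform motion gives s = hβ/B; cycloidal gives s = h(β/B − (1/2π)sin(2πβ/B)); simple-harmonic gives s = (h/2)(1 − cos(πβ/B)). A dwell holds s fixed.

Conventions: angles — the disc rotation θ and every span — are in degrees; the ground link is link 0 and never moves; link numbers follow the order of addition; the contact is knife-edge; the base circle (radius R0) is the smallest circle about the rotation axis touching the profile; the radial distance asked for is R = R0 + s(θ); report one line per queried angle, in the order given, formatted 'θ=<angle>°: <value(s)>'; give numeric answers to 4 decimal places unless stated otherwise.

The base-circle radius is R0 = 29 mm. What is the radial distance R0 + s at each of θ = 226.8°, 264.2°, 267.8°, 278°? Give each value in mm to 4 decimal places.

seg 1 [0°–37.6°] cycloidal, h=30: full span → s += 30 → s = 30.0000
seg 2 [37.6°–246.6°] uniform, h=-14: θ=226.8° here. β=189.2, B=209. -14·189.2/209 = -12.6737 → s = 17.3263
seg 2 [37.6°–246.6°] uniform, h=-14: full span → s += -14 → s = 16.0000
seg 3 [246.6°–284.8°] simple-harmonic, h=8: θ=264.2° here. β=17.6, B=38.2. 8/2·(1 − cos(π·0.4607)) = 3.5078 → s = 19.5078
seg 3 [246.6°–284.8°] simple-harmonic, h=8: θ=267.8° here. β=21.2, B=38.2. 8/2·(1 − cos(π·0.5550)) = 4.6874 → s = 20.6874
seg 3 [246.6°–284.8°] simple-harmonic, h=8: θ=278° here. β=31.4, B=38.2. 8/2·(1 − cos(π·0.8220)) = 7.3906 → s = 23.3906
θ=226.8°: R = R0 + s = 29 + 17.3263 = 46.3263
θ=264.2°: R = R0 + s = 29 + 19.5078 = 48.5078
θ=267.8°: R = R0 + s = 29 + 20.6874 = 49.6874
θ=278°: R = R0 + s = 29 + 23.3906 = 52.3906

θ=226.8°: 46.3263
θ=264.2°: 48.5078
θ=267.8°: 49.6874
θ=278°: 52.3906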